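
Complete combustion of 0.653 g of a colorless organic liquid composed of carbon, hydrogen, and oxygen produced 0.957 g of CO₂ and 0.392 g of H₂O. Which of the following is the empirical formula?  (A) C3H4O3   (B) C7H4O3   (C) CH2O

(C) CH2O

mol C = 0.957 g CO₂ ÷ 44.009 g/mol = 0.02175 mol
mol H = 2 × 0.392 g H₂O ÷ 18.015 g/mol = 0.04352 mol
mass O = 0.653 − (0.2612 + 0.04387) = 0.3479 g → mol O = 0.3479 ÷ 15.999 = 0.02175 mol
Divide by the smallest (0.02175 mol): C 1.000, H 2.001, O 1.000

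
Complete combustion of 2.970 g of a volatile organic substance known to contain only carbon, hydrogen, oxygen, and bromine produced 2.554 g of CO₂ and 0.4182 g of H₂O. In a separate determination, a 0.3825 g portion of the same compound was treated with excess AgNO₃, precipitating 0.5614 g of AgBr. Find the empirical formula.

mol C = 2.554 g CO₂ ÷ 44.009 g/mol = 0.058034 mol
mol H = 2 × 0.4182 g H₂O ÷ 18.015 g/mol = 0.046428 mol
From the AgBr data: mol Br per gram of compound = (0.5614 ÷ 187.772) ÷ 0.3825 = 0.0078165 mol/g, so in the 2.970 g combustion sample mol Br = 0.023215 mol
mass O = 2.970 − (0.69704 + 0.046799 + 1.8550) = 0.37120 g → mol O = 0.37120 ÷ 15.999 = 0.023201 mol
Divide by the smallest (0.023201 mol): C 2.501, H 2.001, Br 1.001, O 1.000
Multiplying each by 2 gives whole numbers: C 5.00, H 4.00, Br 2.00, O 2.00

C5H4Br2O2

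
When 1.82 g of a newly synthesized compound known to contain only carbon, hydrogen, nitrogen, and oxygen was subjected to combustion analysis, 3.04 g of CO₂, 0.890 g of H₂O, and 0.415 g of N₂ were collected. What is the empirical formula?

C7H10N3O3

mol C = 3.04 g CO₂ ÷ 44.009 g/mol = 0.06908 mol
mol H = 2 × 0.890 g H₂O ÷ 18.015 g/mol = 0.09881 mol
mol N = 2 × 0.415 g N₂ ÷ 28.014 g/mol = 0.02963 mol
mass O = 1.82 − (0.8297 + 0.09960 + 0.4150) = 0.4757 g → mol O = 0.4757 ÷ 15.999 = 0.02973 mol
Divide by the smallest (0.02963 mol): C 2.331, H 3.335, N 1.000, O 1.004
Multiplying each by 3 gives whole numbers: C 6.99, H 10.00, N 3.00, O 3.01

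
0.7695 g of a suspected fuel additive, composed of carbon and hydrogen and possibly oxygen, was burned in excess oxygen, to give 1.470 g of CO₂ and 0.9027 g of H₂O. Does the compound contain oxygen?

yes

mol C = 1.470 g CO₂ ÷ 44.009 g/mol = 0.033402 mol
mol H = 2 × 0.9027 g H₂O ÷ 18.015 g/mol = 0.10022 mol
C and H account for only 0.50221 g of the 0.7695 g sample; the remaining 0.26729 g must be oxygen.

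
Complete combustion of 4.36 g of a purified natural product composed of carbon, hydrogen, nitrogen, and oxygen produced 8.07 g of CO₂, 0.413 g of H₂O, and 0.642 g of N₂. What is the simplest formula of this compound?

mol C = 8.07 g CO₂ ÷ 44.009 g/mol = 0.1834 mol
mol H = 2 × 0.413 g H₂O ÷ 18.015 g/mol = 0.04585 mol
mol N = 2 × 0.642 g N₂ ÷ 28.014 g/mol = 0.04583 mol
mass O = 4.36 − (2.202 + 0.04622 + 0.6420) = 1.469 g → mol O = 1.469 ÷ 15.999 = 0.09184 mol
Divide by the smallest (0.04583 mol): C 4.001, H 1.000, N 1.000, O 2.004

C4HNO2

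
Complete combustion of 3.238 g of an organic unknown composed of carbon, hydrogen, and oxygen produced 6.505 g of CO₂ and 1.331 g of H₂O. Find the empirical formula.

mol C = 6.505 g CO₂ ÷ 44.009 g/mol = 0.14781 mol
mol H = 2 × 1.331 g H₂O ÷ 18.015 g/mol = 0.14777 mol
mass O = 3.238 − (1.7754 + 0.14895) = 1.3137 g → mol O = 1.3137 ÷ 15.999 = 0.082111 mol
Divide by the smallest (0.082111 mol): C 1.800, H 1.800, O 1.000
Multiplying each by 5 gives whole numbers: C 9.00, H 9.00, O 5.00

C9H9O5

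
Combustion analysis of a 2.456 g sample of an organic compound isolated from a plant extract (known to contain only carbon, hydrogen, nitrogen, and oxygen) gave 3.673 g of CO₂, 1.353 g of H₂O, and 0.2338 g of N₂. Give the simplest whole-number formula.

mol C = 3.673 g CO₂ ÷ 44.009 g/mol = 0.083460 mol
mol H = 2 × 1.353 g H₂O ÷ 18.015 g/mol = 0.15021 mol
mol N = 2 × 0.2338 g N₂ ÷ 28.014 g/mol = 0.016692 mol
mass O = 2.456 − (1.0024 + 0.15141 + 0.23380) = 1.0683 g → mol O = 1.0683 ÷ 15.999 = 0.066776 mol
Divide by the smallest (0.016692 mol): C 5.000, H 8.999, N 1.000, O 4.001

C5H9NO4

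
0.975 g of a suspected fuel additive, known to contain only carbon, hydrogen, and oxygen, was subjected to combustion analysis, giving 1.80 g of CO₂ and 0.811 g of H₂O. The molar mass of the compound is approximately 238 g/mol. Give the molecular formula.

mol C = 1.80 g CO₂ ÷ 44.009 g/mol = 0.04090 mol
mol H = 2 × 0.811 g H₂O ÷ 18.015 g/mol = 0.09004 mol
mass O = 0.975 − (0.4913 + 0.09076) = 0.3930 g → mol O = 0.3930 ÷ 15.999 = 0.02456 mol
Divide by the smallest (0.02456 mol): C 1.665, H 3.666, O 1.000
Multiplying each by 3 gives whole numbers: C 5.00, H 11.00, O 3.00
Empirical formula: C5H11O3
Empirical-formula mass = 119.14 g/mol; 238 ÷ 119.14 ≈ 2, so the molecular formula is C10H22O6.

C10H22O6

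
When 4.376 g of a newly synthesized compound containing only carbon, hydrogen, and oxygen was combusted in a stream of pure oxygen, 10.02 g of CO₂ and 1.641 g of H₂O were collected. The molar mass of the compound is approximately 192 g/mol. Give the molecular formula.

mol C = 10.02 g CO₂ ÷ 44.009 g/mol = 0.22768 mol
mol H = 2 × 1.641 g H₂O ÷ 18.015 g/mol = 0.18218 mol
mass O = 4.376 − (2.7347 + 0.18364) = 1.4577 g → mol O = 1.4577 ÷ 15.999 = 0.091111 mol
Divide by the smallest (0.091111 mol): C 2.499, H 2.000, O 1.000
Multiplying each by 2 gives whole numbers: C 5.00, H 4.00, O 2.00
Empirical formula: C5H4O2
Empirical-formula mass = 96.08 g/mol; 192 ÷ 96.08 ≈ 2, so the molecular formula is C10H8O4.

C10H8O4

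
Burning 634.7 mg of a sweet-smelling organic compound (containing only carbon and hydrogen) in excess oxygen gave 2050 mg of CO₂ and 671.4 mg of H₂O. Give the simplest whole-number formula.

C5H8

mol C = 2.050 g CO₂ ÷ 44.009 g/mol = 0.046581 mol
mol H = 2 × 0.6714 g H₂O ÷ 18.015 g/mol = 0.074538 mol
Divide by the smallest (0.046581 mol): C 1.000, H 1.600
Multiplying each by 5 gives whole numbers: C 5.00, H 8.00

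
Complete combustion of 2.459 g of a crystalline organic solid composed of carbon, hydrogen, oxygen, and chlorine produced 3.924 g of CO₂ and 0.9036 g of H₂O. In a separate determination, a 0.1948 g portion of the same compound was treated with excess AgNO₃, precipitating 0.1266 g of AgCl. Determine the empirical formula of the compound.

C8H9ClO5

mol C = 3.924 g CO₂ ÷ 44.009 g/mol = 0.089164 mol
mol H = 2 × 0.9036 g H₂O ÷ 18.015 g/mol = 0.10032 mol
From the AgCl data: mol Cl per gram of compound = (0.1266 ÷ 143.318) ÷ 0.1948 = 0.0045347 mol/g, so in the 2.459 g combustion sample mol Cl = 0.011151 mol
mass O = 2.459 − (1.0709 + 0.10112 + 0.39529) = 0.89164 g → mol O = 0.89164 ÷ 15.999 = 0.055731 mol
Divide by the smallest (0.011151 mol): C 7.996, H 8.996, Cl 1.000, O 4.998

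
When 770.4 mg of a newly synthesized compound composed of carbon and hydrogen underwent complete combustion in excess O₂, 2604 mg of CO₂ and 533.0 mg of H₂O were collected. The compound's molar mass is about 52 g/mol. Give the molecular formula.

mol C = 2.604 g CO₂ ÷ 44.009 g/mol = 0.059170 mol
mol H = 2 × 0.5330 g H₂O ÷ 18.015 g/mol = 0.059173 mol
Divide by the smallest (0.059170 mol): C 1.000, H 1.000
Empirical formula: CH
Empirical-formula mass = 13.02 g/mol; 52 ÷ 13.02 ≈ 4, so the molecular formula is C4H4.

C4H4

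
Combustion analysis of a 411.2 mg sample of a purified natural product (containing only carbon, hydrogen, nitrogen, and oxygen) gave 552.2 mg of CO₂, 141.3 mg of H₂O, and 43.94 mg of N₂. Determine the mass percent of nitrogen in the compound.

mol C = 0.5522 g CO₂ ÷ 44.009 g/mol = 0.012547 mol
mol H = 2 × 0.1413 g H₂O ÷ 18.015 g/mol = 0.015687 mol
mol N = 2 × 0.04394 g N₂ ÷ 28.014 g/mol = 0.0031370 mol
mass O = 0.4112 − (0.15071 + 0.015812 + 0.043940) = 0.20074 g → mol O = 0.20074 ÷ 15.999 = 0.012547 mol
mass % N = 0.043940 g ÷ 0.4112 g × 100%

10.69%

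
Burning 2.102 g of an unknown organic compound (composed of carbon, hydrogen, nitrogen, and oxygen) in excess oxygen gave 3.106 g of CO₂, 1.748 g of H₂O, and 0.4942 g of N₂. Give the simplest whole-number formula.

C4H11N2O2

mol C = 3.106 g CO₂ ÷ 44.009 g/mol = 0.070576 mol
mol H = 2 × 1.748 g H₂O ÷ 18.015 g/mol = 0.19406 mol
mol N = 2 × 0.4942 g N₂ ÷ 28.014 g/mol = 0.035282 mol
mass O = 2.102 − (0.84769 + 0.19561 + 0.49420) = 0.56449 g → mol O = 0.56449 ÷ 15.999 = 0.035283 mol
Divide by the smallest (0.035282 mol): C 2.000, H 5.500, N 1.000, O 1.000
Multiplying each by 2 gives whole numbers: C 4.00, H 11.00, N 2.00, O 2.00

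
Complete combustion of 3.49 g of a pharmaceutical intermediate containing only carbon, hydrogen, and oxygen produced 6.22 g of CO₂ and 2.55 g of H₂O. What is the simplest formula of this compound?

C3H6O2

mol C = 6.22 g CO₂ ÷ 44.009 g/mol = 0.1413 mol
mol H = 2 × 2.55 g H₂O ÷ 18.015 g/mol = 0.2831 mol
mass O = 3.49 − (1.698 + 0.2854) = 1.507 g → mol O = 1.507 ÷ 15.999 = 0.09420 mol
Divide by the smallest (0.09420 mol): C 1.500, H 3.005, O 1.000
Multiplying each by 2 gives whole numbers: C 3.00, H 6.01, O 2.00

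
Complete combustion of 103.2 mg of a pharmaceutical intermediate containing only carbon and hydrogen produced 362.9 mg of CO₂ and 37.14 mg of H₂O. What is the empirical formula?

C2H

mol C = 0.3629 g CO₂ ÷ 44.009 g/mol = 0.0082460 mol
mol H = 2 × 0.03714 g H₂O ÷ 18.015 g/mol = 0.0041232 mol
Divide by the smallest (0.0041232 mol): C 2.000, H 1.000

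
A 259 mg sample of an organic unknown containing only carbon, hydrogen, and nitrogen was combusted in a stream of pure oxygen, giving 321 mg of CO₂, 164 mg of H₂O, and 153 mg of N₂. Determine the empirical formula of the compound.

C2H5N3

mol C = 0.321 g CO₂ ÷ 44.009 g/mol = 0.007294 mol
mol H = 2 × 0.164 g H₂O ÷ 18.015 g/mol = 0.01821 mol
mol N = 2 × 0.153 g N₂ ÷ 28.014 g/mol = 0.01092 mol
Divide by the smallest (0.007294 mol): C 1.000, H 2.496, N 1.498
Multiplying each by 2 gives whole numbers: C 2.00, H 4.99, N 3.00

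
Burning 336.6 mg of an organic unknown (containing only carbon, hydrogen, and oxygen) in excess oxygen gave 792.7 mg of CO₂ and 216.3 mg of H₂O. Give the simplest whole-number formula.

mol C = 0.7927 g CO₂ ÷ 44.009 g/mol = 0.018012 mol
mol H = 2 × 0.2163 g H₂O ÷ 18.015 g/mol = 0.024013 mol
mass O = 0.3366 − (0.21634 + 0.024205) = 0.096050 g → mol O = 0.096050 ÷ 15.999 = 0.0060035 mol
Divide by the smallest (0.0060035 mol): C 3.000, H 4.000, O 1.000

C3H4O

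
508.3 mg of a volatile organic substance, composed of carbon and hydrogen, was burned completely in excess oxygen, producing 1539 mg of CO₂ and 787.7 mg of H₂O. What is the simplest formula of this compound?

C2H5

mol C = 1.539 g CO₂ ÷ 44.009 g/mol = 0.034970 mol
mol H = 2 × 0.7877 g H₂O ÷ 18.015 g/mol = 0.087449 mol
Divide by the smallest (0.034970 mol): C 1.000, H 2.501
Multiplying each by 2 gives whole numbers: C 2.00, H 5.00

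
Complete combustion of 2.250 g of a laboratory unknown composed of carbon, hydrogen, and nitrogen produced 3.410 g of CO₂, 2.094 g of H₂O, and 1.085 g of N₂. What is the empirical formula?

mol C = 3.410 g CO₂ ÷ 44.009 g/mol = 0.077484 mol
mol H = 2 × 2.094 g H₂O ÷ 18.015 g/mol = 0.23247 mol
mol N = 2 × 1.085 g N₂ ÷ 28.014 g/mol = 0.077461 mol
Divide by the smallest (0.077461 mol): C 1.000, H 3.001, N 1.000

CH3N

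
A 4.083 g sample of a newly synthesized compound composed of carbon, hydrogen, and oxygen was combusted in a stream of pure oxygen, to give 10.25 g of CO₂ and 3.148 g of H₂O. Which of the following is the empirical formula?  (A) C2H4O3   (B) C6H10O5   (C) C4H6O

mol C = 10.25 g CO₂ ÷ 44.009 g/mol = 0.23291 mol
mol H = 2 × 3.148 g H₂O ÷ 18.015 g/mol = 0.34949 mol
mass O = 4.083 − (2.7974 + 0.35228) = 0.93327 g → mol O = 0.93327 ÷ 15.999 = 0.058333 mol
Divide by the smallest (0.058333 mol): C 3.993, H 5.991, O 1.000

(C) C4H6O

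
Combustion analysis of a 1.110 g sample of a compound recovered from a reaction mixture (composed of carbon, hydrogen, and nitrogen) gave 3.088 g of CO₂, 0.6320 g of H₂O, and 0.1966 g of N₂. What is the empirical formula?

C5H5N

mol C = 3.088 g CO₂ ÷ 44.009 g/mol = 0.070167 mol
mol H = 2 × 0.6320 g H₂O ÷ 18.015 g/mol = 0.070164 mol
mol N = 2 × 0.1966 g N₂ ÷ 28.014 g/mol = 0.014036 mol
Divide by the smallest (0.014036 mol): C 4.999, H 4.999, N 1.000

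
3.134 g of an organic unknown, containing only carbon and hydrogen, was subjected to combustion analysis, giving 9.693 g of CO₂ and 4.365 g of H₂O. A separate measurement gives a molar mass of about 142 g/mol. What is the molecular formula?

mol C = 9.693 g CO₂ ÷ 44.009 g/mol = 0.22025 mol
mol H = 2 × 4.365 g H₂O ÷ 18.015 g/mol = 0.48460 mol
Divide by the smallest (0.22025 mol): C 1.000, H 2.200
Multiplying each by 5 gives whole numbers: C 5.00, H 11.00
Empirical formula: C5H11
Empirical-formula mass = 71.14 g/mol; 142 ÷ 71.14 ≈ 2, so the molecular formula is C10H22.

C10H22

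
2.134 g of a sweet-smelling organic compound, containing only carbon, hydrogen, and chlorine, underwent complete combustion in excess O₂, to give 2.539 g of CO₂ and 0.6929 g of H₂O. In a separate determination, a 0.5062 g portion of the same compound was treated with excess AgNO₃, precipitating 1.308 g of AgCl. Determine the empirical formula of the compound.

mol C = 2.539 g CO₂ ÷ 44.009 g/mol = 0.057693 mol
mol H = 2 × 0.6929 g H₂O ÷ 18.015 g/mol = 0.076925 mol
From the AgCl data: mol Cl per gram of compound = (1.308 ÷ 143.318) ÷ 0.5062 = 0.018030 mol/g, so in the 2.134 g combustion sample mol Cl = 0.038475 mol
Divide by the smallest (0.038475 mol): C 1.499, H 1.999, Cl 1.000
Multiplying each by 2 gives whole numbers: C 3.00, H 4.00, Cl 2.00

C3H4Cl2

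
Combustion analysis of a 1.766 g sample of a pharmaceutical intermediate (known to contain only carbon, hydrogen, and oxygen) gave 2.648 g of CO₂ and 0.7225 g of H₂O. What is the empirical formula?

C3H4O3

mol C = 2.648 g CO₂ ÷ 44.009 g/mol = 0.060170 mol
mol H = 2 × 0.7225 g H₂O ÷ 18.015 g/mol = 0.080211 mol
mass O = 1.766 − (0.72270 + 0.080853) = 0.96245 g → mol O = 0.96245 ÷ 15.999 = 0.060157 mol
Divide by the smallest (0.060157 mol): C 1.000, H 1.333, O 1.000
Multiplying each by 3 gives whole numbers: C 3.00, H 4.00, O 3.00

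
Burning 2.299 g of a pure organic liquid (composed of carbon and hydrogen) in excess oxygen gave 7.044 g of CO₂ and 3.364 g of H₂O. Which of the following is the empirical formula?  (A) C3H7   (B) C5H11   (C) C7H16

(A) C3H7

mol C = 7.044 g CO₂ ÷ 44.009 g/mol = 0.16006 mol
mol H = 2 × 3.364 g H₂O ÷ 18.015 g/mol = 0.37347 mol
Divide by the smallest (0.16006 mol): C 1.000, H 2.333
Multiplying each by 3 gives whole numbers: C 3.00, H 7.00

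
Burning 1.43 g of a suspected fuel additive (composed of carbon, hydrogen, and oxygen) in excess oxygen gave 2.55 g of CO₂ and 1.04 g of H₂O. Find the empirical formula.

C3H6O2

mol C = 2.55 g CO₂ ÷ 44.009 g/mol = 0.05794 mol
mol H = 2 × 1.04 g H₂O ÷ 18.015 g/mol = 0.1155 mol
mass O = 1.43 − (0.6959 + 0.1164) = 0.6177 g → mol O = 0.6177 ÷ 15.999 = 0.03861 mol
Divide by the smallest (0.03861 mol): C 1.501, H 2.991, O 1.000
Multiplying each by 2 gives whole numbers: C 3.00, H 5.98, O 2.00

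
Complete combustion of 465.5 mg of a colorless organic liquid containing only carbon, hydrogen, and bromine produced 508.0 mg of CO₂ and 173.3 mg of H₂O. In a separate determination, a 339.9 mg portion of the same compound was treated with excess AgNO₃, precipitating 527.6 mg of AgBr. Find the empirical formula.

C3H5Br

mol C = 0.5080 g CO₂ ÷ 44.009 g/mol = 0.011543 mol
mol H = 2 × 0.1733 g H₂O ÷ 18.015 g/mol = 0.019240 mol
From the AgBr data: mol Br per gram of compound = (0.5276 ÷ 187.772) ÷ 0.3399 = 0.0082665 mol/g, so in the 0.4655 g combustion sample mol Br = 0.0038481 mol
Divide by the smallest (0.0038481 mol): C 3.000, H 5.000, Br 1.000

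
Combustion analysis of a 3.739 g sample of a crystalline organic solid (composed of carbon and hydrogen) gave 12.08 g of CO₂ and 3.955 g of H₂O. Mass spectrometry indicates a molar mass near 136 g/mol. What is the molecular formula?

mol C = 12.08 g CO₂ ÷ 44.009 g/mol = 0.27449 mol
mol H = 2 × 3.955 g H₂O ÷ 18.015 g/mol = 0.43908 mol
Divide by the smallest (0.27449 mol): C 1.000, H 1.600
Multiplying each by 5 gives whole numbers: C 5.00, H 8.00
Empirical formula: C5H8
Empirical-formula mass = 68.12 g/mol; 136 ÷ 68.12 ≈ 2, so the molecular formula is C10H16.

C10H16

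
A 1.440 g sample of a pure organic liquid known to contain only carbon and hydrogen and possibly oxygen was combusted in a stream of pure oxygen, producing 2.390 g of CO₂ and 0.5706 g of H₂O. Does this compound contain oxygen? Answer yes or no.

yes

mol C = 2.390 g CO₂ ÷ 44.009 g/mol = 0.054307 mol
mol H = 2 × 0.5706 g H₂O ÷ 18.015 g/mol = 0.063347 mol
C and H account for only 0.71614 g of the 1.440 g sample; the remaining 0.72386 g must be oxygen.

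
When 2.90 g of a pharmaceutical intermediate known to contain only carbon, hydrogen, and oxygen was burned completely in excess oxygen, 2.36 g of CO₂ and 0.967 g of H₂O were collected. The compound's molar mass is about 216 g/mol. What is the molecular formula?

mol C = 2.36 g CO₂ ÷ 44.009 g/mol = 0.05363 mol
mol H = 2 × 0.967 g H₂O ÷ 18.015 g/mol = 0.1074 mol
mass O = 2.90 − (0.6441 + 0.1082) = 2.148 g → mol O = 2.148 ÷ 15.999 = 0.1342 mol
Divide by the smallest (0.05363 mol): C 1.000, H 2.002, O 2.503
Multiplying each by 2 gives whole numbers: C 2.00, H 4.00, O 5.01
Empirical formula: C2H4O5
Empirical-formula mass = 108.05 g/mol; 216 ÷ 108.05 ≈ 2, so the molecular formula is C4H8O10.

C4H8O10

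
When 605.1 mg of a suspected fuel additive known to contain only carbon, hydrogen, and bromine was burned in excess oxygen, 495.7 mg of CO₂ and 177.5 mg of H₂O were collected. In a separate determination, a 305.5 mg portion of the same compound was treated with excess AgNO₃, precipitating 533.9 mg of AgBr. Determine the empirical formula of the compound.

mol C = 0.4957 g CO₂ ÷ 44.009 g/mol = 0.011264 mol
mol H = 2 × 0.1775 g H₂O ÷ 18.015 g/mol = 0.019706 mol
From the AgBr data: mol Br per gram of compound = (0.5339 ÷ 187.772) ÷ 0.3055 = 0.0093072 mol/g, so in the 0.6051 g combustion sample mol Br = 0.0056318 mol
Divide by the smallest (0.0056318 mol): C 2.000, H 3.499, Br 1.000
Multiplying each by 2 gives whole numbers: C 4.00, H 7.00, Br 2.00

C4H7Br2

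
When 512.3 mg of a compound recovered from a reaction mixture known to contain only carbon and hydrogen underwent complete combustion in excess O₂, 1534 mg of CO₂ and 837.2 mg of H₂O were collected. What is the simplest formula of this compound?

C3H8

mol C = 1.534 g CO₂ ÷ 44.009 g/mol = 0.034857 mol
mol H = 2 × 0.8372 g H₂O ÷ 18.015 g/mol = 0.092945 mol
Divide by the smallest (0.034857 mol): C 1.000, H 2.666
Multiplying each by 3 gives whole numbers: C 3.00, H 8.00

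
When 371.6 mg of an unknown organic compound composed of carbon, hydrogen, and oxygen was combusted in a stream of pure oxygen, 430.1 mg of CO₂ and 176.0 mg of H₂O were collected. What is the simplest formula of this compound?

mol C = 0.4301 g CO₂ ÷ 44.009 g/mol = 0.0097730 mol
mol H = 2 × 0.1760 g H₂O ÷ 18.015 g/mol = 0.019539 mol
mass O = 0.3716 − (0.11738 + 0.019696) = 0.23452 g → mol O = 0.23452 ÷ 15.999 = 0.014658 mol
Divide by the smallest (0.0097730 mol): C 1.000, H 1.999, O 1.500
Multiplying each by 2 gives whole numbers: C 2.00, H 4.00, O 3.00

C2H4O3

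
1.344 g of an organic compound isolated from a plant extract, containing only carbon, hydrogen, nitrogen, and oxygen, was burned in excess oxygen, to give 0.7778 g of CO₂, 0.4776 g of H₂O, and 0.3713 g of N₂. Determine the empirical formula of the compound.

mol C = 0.7778 g CO₂ ÷ 44.009 g/mol = 0.017674 mol
mol H = 2 × 0.4776 g H₂O ÷ 18.015 g/mol = 0.053022 mol
mol N = 2 × 0.3713 g N₂ ÷ 28.014 g/mol = 0.026508 mol
mass O = 1.344 − (0.21228 + 0.053447 + 0.37130) = 0.70698 g → mol O = 0.70698 ÷ 15.999 = 0.044189 mol
Divide by the smallest (0.017674 mol): C 1.000, H 3.000, N 1.500, O 2.500
Multiplying each by 2 gives whole numbers: C 2.00, H 6.00, N 3.00, O 5.00

C2H6N3O5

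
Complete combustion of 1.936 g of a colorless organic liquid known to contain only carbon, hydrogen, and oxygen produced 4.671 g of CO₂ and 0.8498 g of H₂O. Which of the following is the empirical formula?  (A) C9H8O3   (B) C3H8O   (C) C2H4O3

mol C = 4.671 g CO₂ ÷ 44.009 g/mol = 0.10614 mol
mol H = 2 × 0.8498 g H₂O ÷ 18.015 g/mol = 0.094344 mol
mass O = 1.936 − (1.2748 + 0.095098) = 0.56609 g → mol O = 0.56609 ÷ 15.999 = 0.035383 mol
Divide by the smallest (0.035383 mol): C 3.000, H 2.666, O 1.000
Multiplying each by 3 gives whole numbers: C 9.00, H 8.00, O 3.00

(A) C9H8O3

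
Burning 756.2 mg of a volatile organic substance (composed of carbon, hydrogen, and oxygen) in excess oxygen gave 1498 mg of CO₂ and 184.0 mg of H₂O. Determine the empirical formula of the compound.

C5H3O3

mol C = 1.498 g CO₂ ÷ 44.009 g/mol = 0.034038 mol
mol H = 2 × 0.1840 g H₂O ÷ 18.015 g/mol = 0.020427 mol
mass O = 0.7562 − (0.40884 + 0.020591) = 0.32677 g → mol O = 0.32677 ÷ 15.999 = 0.020425 mol
Divide by the smallest (0.020425 mol): C 1.667, H 1.000, O 1.000
Multiplying each by 3 gives whole numbers: C 5.00, H 3.00, O 3.00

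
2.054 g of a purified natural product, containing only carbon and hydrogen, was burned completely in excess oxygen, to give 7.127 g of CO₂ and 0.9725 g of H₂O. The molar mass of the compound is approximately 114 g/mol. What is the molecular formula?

mol C = 7.127 g CO₂ ÷ 44.009 g/mol = 0.16194 mol
mol H = 2 × 0.9725 g H₂O ÷ 18.015 g/mol = 0.10797 mol
Divide by the smallest (0.10797 mol): C 1.500, H 1.000
Multiplying each by 2 gives whole numbers: C 3.00, H 2.00
Empirical formula: C3H2
Empirical-formula mass = 38.05 g/mol; 114 ÷ 38.05 ≈ 3, so the molecular formula is C9H6.

C9H6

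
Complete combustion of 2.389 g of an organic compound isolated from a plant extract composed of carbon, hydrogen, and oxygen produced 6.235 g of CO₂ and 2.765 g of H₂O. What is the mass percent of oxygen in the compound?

mol C = 6.235 g CO₂ ÷ 44.009 g/mol = 0.14168 mol
mol H = 2 × 2.765 g H₂O ÷ 18.015 g/mol = 0.30697 mol
mass O = 2.389 − (1.7017 + 0.30942) = 0.37791 g → mol O = 0.37791 ÷ 15.999 = 0.023621 mol
mass % O = 0.37791 g ÷ 2.389 g × 100%

15.82%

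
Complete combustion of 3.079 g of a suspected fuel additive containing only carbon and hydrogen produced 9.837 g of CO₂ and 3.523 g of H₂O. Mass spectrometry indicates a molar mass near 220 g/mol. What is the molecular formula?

C16H28

mol C = 9.837 g CO₂ ÷ 44.009 g/mol = 0.22352 mol
mol H = 2 × 3.523 g H₂O ÷ 18.015 g/mol = 0.39112 mol
Divide by the smallest (0.22352 mol): C 1.000, H 1.750
Multiplying each by 4 gives whole numbers: C 4.00, H 7.00
Empirical formula: C4H7
Empirical-formula mass = 55.10 g/mol; 220 ÷ 55.10 ≈ 4, so the molecular formula is C16H28.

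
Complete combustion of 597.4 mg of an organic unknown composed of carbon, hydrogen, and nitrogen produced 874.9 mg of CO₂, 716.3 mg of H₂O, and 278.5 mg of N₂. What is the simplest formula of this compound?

CH4N

mol C = 0.8749 g CO₂ ÷ 44.009 g/mol = 0.019880 mol
mol H = 2 × 0.7163 g H₂O ÷ 18.015 g/mol = 0.079523 mol
mol N = 2 × 0.2785 g N₂ ÷ 28.014 g/mol = 0.019883 mol
Divide by the smallest (0.019880 mol): C 1.000, H 4.000, N 1.000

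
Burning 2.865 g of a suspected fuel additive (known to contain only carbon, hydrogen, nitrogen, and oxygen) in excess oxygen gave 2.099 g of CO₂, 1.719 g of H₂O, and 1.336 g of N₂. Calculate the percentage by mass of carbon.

20.00%

mol C = 2.099 g CO₂ ÷ 44.009 g/mol = 0.047695 mol
mol H = 2 × 1.719 g H₂O ÷ 18.015 g/mol = 0.19084 mol
mol N = 2 × 1.336 g N₂ ÷ 28.014 g/mol = 0.095381 mol
mass O = 2.865 − (0.57286 + 0.19237 + 1.3360) = 0.76377 g → mol O = 0.76377 ÷ 15.999 = 0.047739 mol
mass % C = 0.57286 g ÷ 2.865 g × 100%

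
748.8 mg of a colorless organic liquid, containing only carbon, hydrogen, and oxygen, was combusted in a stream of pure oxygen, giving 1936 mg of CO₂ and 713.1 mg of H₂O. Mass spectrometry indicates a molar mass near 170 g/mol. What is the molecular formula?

C10H18O2

mol C = 1.936 g CO₂ ÷ 44.009 g/mol = 0.043991 mol
mol H = 2 × 0.7131 g H₂O ÷ 18.015 g/mol = 0.079167 mol
mass O = 0.7488 − (0.52838 + 0.079801) = 0.14062 g → mol O = 0.14062 ÷ 15.999 = 0.0087895 mol
Divide by the smallest (0.0087895 mol): C 5.005, H 9.007, O 1.000
Empirical formula: C5H9O
Empirical-formula mass = 85.13 g/mol; 170 ÷ 85.13 ≈ 2, so the molecular formula is C10H18O2.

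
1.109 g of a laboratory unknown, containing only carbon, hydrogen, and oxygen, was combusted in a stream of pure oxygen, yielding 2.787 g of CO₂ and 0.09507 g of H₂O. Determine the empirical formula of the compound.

mol C = 2.787 g CO₂ ÷ 44.009 g/mol = 0.063328 mol
mol H = 2 × 0.09507 g H₂O ÷ 18.015 g/mol = 0.010555 mol
mass O = 1.109 − (0.76063 + 0.010639) = 0.33773 g → mol O = 0.33773 ÷ 15.999 = 0.021109 mol
Divide by the smallest (0.010555 mol): C 6.000, H 1.000, O 2.000

C6HO2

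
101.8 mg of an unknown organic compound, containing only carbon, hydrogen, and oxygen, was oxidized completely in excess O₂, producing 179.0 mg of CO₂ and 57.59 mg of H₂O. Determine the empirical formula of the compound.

C7H11O5

mol C = 0.1790 g CO₂ ÷ 44.009 g/mol = 0.0040673 mol
mol H = 2 × 0.05759 g H₂O ÷ 18.015 g/mol = 0.0063936 mol
mass O = 0.1018 − (0.048853 + 0.0064447) = 0.046502 g → mol O = 0.046502 ÷ 15.999 = 0.0029066 mol
Divide by the smallest (0.0029066 mol): C 1.399, H 2.200, O 1.000
Multiplying each by 5 gives whole numbers: C 7.00, H 11.00, O 5.00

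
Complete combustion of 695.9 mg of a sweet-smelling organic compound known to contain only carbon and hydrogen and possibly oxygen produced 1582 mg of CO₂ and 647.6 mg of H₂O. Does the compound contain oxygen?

mol C = 1.582 g CO₂ ÷ 44.009 g/mol = 0.035947 mol
mol H = 2 × 0.6476 g H₂O ÷ 18.015 g/mol = 0.071896 mol
C and H account for only 0.50423 g of the 0.6959 g sample; the remaining 0.19167 g must be oxygen.

yes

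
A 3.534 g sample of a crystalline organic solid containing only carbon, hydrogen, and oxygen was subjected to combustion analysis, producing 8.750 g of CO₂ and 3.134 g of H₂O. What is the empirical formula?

mol C = 8.750 g CO₂ ÷ 44.009 g/mol = 0.19882 mol
mol H = 2 × 3.134 g H₂O ÷ 18.015 g/mol = 0.34793 mol
mass O = 3.534 − (2.3881 + 0.35072) = 0.79522 g → mol O = 0.79522 ÷ 15.999 = 0.049704 mol
Divide by the smallest (0.049704 mol): C 4.000, H 7.000, O 1.000

C4H7O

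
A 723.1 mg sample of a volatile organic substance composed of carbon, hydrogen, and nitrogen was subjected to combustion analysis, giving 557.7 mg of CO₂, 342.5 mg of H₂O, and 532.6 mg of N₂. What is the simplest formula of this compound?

CH3N3

mol C = 0.5577 g CO₂ ÷ 44.009 g/mol = 0.012672 mol
mol H = 2 × 0.3425 g H₂O ÷ 18.015 g/mol = 0.038024 mol
mol N = 2 × 0.5326 g N₂ ÷ 28.014 g/mol = 0.038024 mol
Divide by the smallest (0.012672 mol): C 1.000, H 3.001, N 3.001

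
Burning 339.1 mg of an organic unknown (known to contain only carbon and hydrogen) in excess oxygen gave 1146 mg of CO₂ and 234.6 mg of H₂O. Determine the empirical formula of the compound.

mol C = 1.146 g CO₂ ÷ 44.009 g/mol = 0.026040 mol
mol H = 2 × 0.2346 g H₂O ÷ 18.015 g/mol = 0.026045 mol
Divide by the smallest (0.026040 mol): C 1.000, H 1.000

CH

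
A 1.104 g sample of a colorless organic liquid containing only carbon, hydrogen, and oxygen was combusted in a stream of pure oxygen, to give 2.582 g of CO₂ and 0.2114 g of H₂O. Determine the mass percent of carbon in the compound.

mol C = 2.582 g CO₂ ÷ 44.009 g/mol = 0.058670 mol
mol H = 2 × 0.2114 g H₂O ÷ 18.015 g/mol = 0.023469 mol
mass O = 1.104 − (0.70468 + 0.023657) = 0.37566 g → mol O = 0.37566 ÷ 15.999 = 0.023480 mol
mass % C = 0.70468 g ÷ 1.104 g × 100%

63.83%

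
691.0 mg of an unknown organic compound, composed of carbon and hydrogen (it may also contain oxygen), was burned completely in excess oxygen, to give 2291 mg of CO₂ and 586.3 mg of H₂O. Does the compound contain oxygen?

mol C = 2.291 g CO₂ ÷ 44.009 g/mol = 0.052058 mol
mol H = 2 × 0.5863 g H₂O ÷ 18.015 g/mol = 0.065090 mol
C and H together account for 0.69087 g — essentially the entire 0.6910 g sample — so the compound contains no oxygen.

no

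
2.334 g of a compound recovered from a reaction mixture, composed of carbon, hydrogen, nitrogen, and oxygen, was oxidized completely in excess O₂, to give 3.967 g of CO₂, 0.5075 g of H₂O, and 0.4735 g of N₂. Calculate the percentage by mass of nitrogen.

mol C = 3.967 g CO₂ ÷ 44.009 g/mol = 0.090141 mol
mol H = 2 × 0.5075 g H₂O ÷ 18.015 g/mol = 0.056342 mol
mol N = 2 × 0.4735 g N₂ ÷ 28.014 g/mol = 0.033805 mol
mass O = 2.334 − (1.0827 + 0.056793 + 0.47350) = 0.72103 g → mol O = 0.72103 ÷ 15.999 = 0.045067 mol
mass % N = 0.47350 g ÷ 2.334 g × 100%

20.29%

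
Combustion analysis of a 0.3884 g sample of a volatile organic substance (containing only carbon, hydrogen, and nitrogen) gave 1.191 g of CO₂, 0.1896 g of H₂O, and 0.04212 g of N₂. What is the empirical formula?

mol C = 1.191 g CO₂ ÷ 44.009 g/mol = 0.027063 mol
mol H = 2 × 0.1896 g H₂O ÷ 18.015 g/mol = 0.021049 mol
mol N = 2 × 0.04212 g N₂ ÷ 28.014 g/mol = 0.0030071 mol
Divide by the smallest (0.0030071 mol): C 9.000, H 7.000, N 1.000

C9H7N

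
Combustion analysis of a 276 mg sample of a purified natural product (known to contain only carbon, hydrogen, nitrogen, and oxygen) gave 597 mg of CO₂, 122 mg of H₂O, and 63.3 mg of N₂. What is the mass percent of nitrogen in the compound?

mol C = 0.597 g CO₂ ÷ 44.009 g/mol = 0.01357 mol
mol H = 2 × 0.122 g H₂O ÷ 18.015 g/mol = 0.01354 mol
mol N = 2 × 0.0633 g N₂ ÷ 28.014 g/mol = 0.004519 mol
mass O = 0.276 − (0.1629 + 0.01365 + 0.06330) = 0.03611 g → mol O = 0.03611 ÷ 15.999 = 0.002257 mol
mass % N = 0.06330 g ÷ 0.276 g × 100%

22.9%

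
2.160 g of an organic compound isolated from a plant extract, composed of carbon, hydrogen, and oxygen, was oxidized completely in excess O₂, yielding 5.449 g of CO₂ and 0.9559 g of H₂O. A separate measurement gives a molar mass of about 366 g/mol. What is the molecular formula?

mol C = 5.449 g CO₂ ÷ 44.009 g/mol = 0.12382 mol
mol H = 2 × 0.9559 g H₂O ÷ 18.015 g/mol = 0.10612 mol
mass O = 2.160 − (1.4871 + 0.10697) = 0.56588 g → mol O = 0.56588 ÷ 15.999 = 0.035370 mol
Divide by the smallest (0.035370 mol): C 3.501, H 3.000, O 1.000
Multiplying each by 2 gives whole numbers: C 7.00, H 6.00, O 2.00
Empirical formula: C7H6O2
Empirical-formula mass = 122.12 g/mol; 366 ÷ 122.12 ≈ 3, so the molecular formula is C21H18O6.

C21H18O6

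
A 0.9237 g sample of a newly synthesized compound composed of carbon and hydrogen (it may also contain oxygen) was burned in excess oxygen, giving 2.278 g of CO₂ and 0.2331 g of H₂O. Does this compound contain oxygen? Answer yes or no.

mol C = 2.278 g CO₂ ÷ 44.009 g/mol = 0.051762 mol
mol H = 2 × 0.2331 g H₂O ÷ 18.015 g/mol = 0.025878 mol
C and H account for only 0.64780 g of the 0.9237 g sample; the remaining 0.27590 g must be oxygen.

yes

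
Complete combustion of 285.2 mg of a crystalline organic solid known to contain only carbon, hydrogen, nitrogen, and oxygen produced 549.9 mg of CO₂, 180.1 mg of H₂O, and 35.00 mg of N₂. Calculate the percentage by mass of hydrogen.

7.07%

mol C = 0.5499 g CO₂ ÷ 44.009 g/mol = 0.012495 mol
mol H = 2 × 0.1801 g H₂O ÷ 18.015 g/mol = 0.019994 mol
mol N = 2 × 0.03500 g N₂ ÷ 28.014 g/mol = 0.0024988 mol
mass O = 0.2852 − (0.15008 + 0.020154 + 0.035000) = 0.079966 g → mol O = 0.079966 ÷ 15.999 = 0.0049982 mol
mass % H = 0.020154 g ÷ 0.2852 g × 100%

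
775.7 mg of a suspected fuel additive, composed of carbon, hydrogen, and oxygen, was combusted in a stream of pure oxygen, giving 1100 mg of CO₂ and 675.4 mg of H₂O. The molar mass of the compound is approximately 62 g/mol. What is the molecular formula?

C2H6O2

mol C = 1.100 g CO₂ ÷ 44.009 g/mol = 0.024995 mol
mol H = 2 × 0.6754 g H₂O ÷ 18.015 g/mol = 0.074982 mol
mass O = 0.7757 − (0.30021 + 0.075582) = 0.39990 g → mol O = 0.39990 ÷ 15.999 = 0.024996 mol
Divide by the smallest (0.024995 mol): C 1.000, H 3.000, O 1.000
Empirical formula: CH3O
Empirical-formula mass = 31.03 g/mol; 62 ÷ 31.03 ≈ 2, so the molecular formula is C2H6O2.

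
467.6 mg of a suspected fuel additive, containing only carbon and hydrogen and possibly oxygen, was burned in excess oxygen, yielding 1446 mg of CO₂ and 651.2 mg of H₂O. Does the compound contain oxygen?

no

mol C = 1.446 g CO₂ ÷ 44.009 g/mol = 0.032857 mol
mol H = 2 × 0.6512 g H₂O ÷ 18.015 g/mol = 0.072295 mol
C and H together account for 0.46752 g — essentially the entire 0.4676 g sample — so the compound contains no oxygen.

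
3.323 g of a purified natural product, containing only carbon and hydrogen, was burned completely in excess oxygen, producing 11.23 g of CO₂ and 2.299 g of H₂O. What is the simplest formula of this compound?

CH

mol C = 11.23 g CO₂ ÷ 44.009 g/mol = 0.25518 mol
mol H = 2 × 2.299 g H₂O ÷ 18.015 g/mol = 0.25523 mol
Divide by the smallest (0.25518 mol): C 1.000, H 1.000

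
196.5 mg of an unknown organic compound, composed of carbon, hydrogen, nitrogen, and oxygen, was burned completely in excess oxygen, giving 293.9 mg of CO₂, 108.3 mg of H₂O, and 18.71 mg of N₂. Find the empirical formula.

mol C = 0.2939 g CO₂ ÷ 44.009 g/mol = 0.0066782 mol
mol H = 2 × 0.1083 g H₂O ÷ 18.015 g/mol = 0.012023 mol
mol N = 2 × 0.01871 g N₂ ÷ 28.014 g/mol = 0.0013358 mol
mass O = 0.1965 − (0.080212 + 0.012120 + 0.018710) = 0.085459 g → mol O = 0.085459 ÷ 15.999 = 0.0053415 mol
Divide by the smallest (0.0013358 mol): C 5.000, H 9.001, N 1.000, O 3.999

C5H9NO4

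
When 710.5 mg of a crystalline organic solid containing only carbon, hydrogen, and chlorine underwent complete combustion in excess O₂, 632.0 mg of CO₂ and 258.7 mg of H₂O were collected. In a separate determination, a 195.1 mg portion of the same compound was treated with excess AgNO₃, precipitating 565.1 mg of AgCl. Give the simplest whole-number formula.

CH2Cl

mol C = 0.6320 g CO₂ ÷ 44.009 g/mol = 0.014361 mol
mol H = 2 × 0.2587 g H₂O ÷ 18.015 g/mol = 0.028721 mol
From the AgCl data: mol Cl per gram of compound = (0.5651 ÷ 143.318) ÷ 0.1951 = 0.020210 mol/g, so in the 0.7105 g combustion sample mol Cl = 0.014359 mol
Divide by the smallest (0.014359 mol): C 1.000, H 2.000, Cl 1.000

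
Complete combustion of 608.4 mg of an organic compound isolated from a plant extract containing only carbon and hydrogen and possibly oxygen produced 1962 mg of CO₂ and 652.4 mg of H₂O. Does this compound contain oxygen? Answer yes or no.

no

mol C = 1.962 g CO₂ ÷ 44.009 g/mol = 0.044582 mol
mol H = 2 × 0.6524 g H₂O ÷ 18.015 g/mol = 0.072429 mol
C and H together account for 0.60848 g — essentially the entire 0.6084 g sample — so the compound contains no oxygen.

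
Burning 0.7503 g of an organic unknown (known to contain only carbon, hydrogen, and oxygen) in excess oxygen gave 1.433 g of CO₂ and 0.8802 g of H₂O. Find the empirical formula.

mol C = 1.433 g CO₂ ÷ 44.009 g/mol = 0.032562 mol
mol H = 2 × 0.8802 g H₂O ÷ 18.015 g/mol = 0.097719 mol
mass O = 0.7503 − (0.39110 + 0.098500) = 0.26070 g → mol O = 0.26070 ÷ 15.999 = 0.016295 mol
Divide by the smallest (0.016295 mol): C 1.998, H 5.997, O 1.000

C2H6O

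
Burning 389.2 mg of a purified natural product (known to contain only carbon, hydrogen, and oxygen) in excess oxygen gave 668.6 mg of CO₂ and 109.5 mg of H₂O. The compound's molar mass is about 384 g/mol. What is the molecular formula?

mol C = 0.6686 g CO₂ ÷ 44.009 g/mol = 0.015192 mol
mol H = 2 × 0.1095 g H₂O ÷ 18.015 g/mol = 0.012157 mol
mass O = 0.3892 − (0.18248 + 0.012254) = 0.19447 g → mol O = 0.19447 ÷ 15.999 = 0.012155 mol
Divide by the smallest (0.012155 mol): C 1.250, H 1.000, O 1.000
Multiplying each by 4 gives whole numbers: C 5.00, H 4.00, O 4.00
Empirical formula: C5H4O4
Empirical-formula mass = 128.08 g/mol; 384 ÷ 128.08 ≈ 3, so the molecular formula is C15H12O12.

C15H12O12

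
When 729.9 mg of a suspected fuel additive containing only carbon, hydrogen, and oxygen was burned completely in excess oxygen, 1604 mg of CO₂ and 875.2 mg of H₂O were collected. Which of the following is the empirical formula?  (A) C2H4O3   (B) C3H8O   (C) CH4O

mol C = 1.604 g CO₂ ÷ 44.009 g/mol = 0.036447 mol
mol H = 2 × 0.8752 g H₂O ÷ 18.015 g/mol = 0.097163 mol
mass O = 0.7299 − (0.43777 + 0.097941) = 0.19419 g → mol O = 0.19419 ÷ 15.999 = 0.012138 mol
Divide by the smallest (0.012138 mol): C 3.003, H 8.005, O 1.000

(B) C3H8O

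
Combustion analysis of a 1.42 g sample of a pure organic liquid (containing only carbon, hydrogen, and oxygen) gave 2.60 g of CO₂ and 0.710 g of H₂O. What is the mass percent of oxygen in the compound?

44.4%

mol C = 2.60 g CO₂ ÷ 44.009 g/mol = 0.05908 mol
mol H = 2 × 0.710 g H₂O ÷ 18.015 g/mol = 0.07882 mol
mass O = 1.42 − (0.7096 + 0.07945) = 0.6310 g → mol O = 0.6310 ÷ 15.999 = 0.03944 mol
mass % O = 0.6310 g ÷ 1.42 g × 100%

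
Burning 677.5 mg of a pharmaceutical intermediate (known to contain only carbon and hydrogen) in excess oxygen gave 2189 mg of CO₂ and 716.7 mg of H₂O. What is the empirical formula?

mol C = 2.189 g CO₂ ÷ 44.009 g/mol = 0.049740 mol
mol H = 2 × 0.7167 g H₂O ÷ 18.015 g/mol = 0.079567 mol
Divide by the smallest (0.049740 mol): C 1.000, H 1.600
Multiplying each by 5 gives whole numbers: C 5.00, H 8.00

C5H8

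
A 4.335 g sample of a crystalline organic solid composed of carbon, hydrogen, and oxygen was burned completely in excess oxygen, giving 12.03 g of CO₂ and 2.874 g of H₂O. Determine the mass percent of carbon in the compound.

mol C = 12.03 g CO₂ ÷ 44.009 g/mol = 0.27335 mol
mol H = 2 × 2.874 g H₂O ÷ 18.015 g/mol = 0.31907 mol
mass O = 4.335 − (3.2832 + 0.32162) = 0.73013 g → mol O = 0.73013 ÷ 15.999 = 0.045636 mol
mass % C = 3.2832 g ÷ 4.335 g × 100%

75.74%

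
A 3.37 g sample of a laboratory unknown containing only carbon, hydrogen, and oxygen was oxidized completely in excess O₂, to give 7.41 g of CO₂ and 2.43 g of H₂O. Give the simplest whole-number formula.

C5H8O2

mol C = 7.41 g CO₂ ÷ 44.009 g/mol = 0.1684 mol
mol H = 2 × 2.43 g H₂O ÷ 18.015 g/mol = 0.2698 mol
mass O = 3.37 − (2.022 + 0.2719) = 1.076 g → mol O = 1.076 ÷ 15.999 = 0.06724 mol
Divide by the smallest (0.06724 mol): C 2.504, H 4.012, O 1.000
Multiplying each by 2 gives whole numbers: C 5.01, H 8.02, O 2.00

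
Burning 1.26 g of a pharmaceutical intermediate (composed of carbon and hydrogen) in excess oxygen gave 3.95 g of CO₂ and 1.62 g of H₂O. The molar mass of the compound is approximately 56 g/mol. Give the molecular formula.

C4H8

mol C = 3.95 g CO₂ ÷ 44.009 g/mol = 0.08975 mol
mol H = 2 × 1.62 g H₂O ÷ 18.015 g/mol = 0.1799 mol
Divide by the smallest (0.08975 mol): C 1.000, H 2.004
Empirical formula: CH2
Empirical-formula mass = 14.03 g/mol; 56 ÷ 14.03 ≈ 4, so the molecular formula is C4H8.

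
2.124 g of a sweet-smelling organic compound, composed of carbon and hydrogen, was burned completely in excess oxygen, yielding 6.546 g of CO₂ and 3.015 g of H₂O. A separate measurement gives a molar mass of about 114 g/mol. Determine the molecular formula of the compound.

mol C = 6.546 g CO₂ ÷ 44.009 g/mol = 0.14874 mol
mol H = 2 × 3.015 g H₂O ÷ 18.015 g/mol = 0.33472 mol
Divide by the smallest (0.14874 mol): C 1.000, H 2.250
Multiplying each by 4 gives whole numbers: C 4.00, H 9.00
Empirical formula: C4H9
Empirical-formula mass = 57.12 g/mol; 114 ÷ 57.12 ≈ 2, so the molecular formula is C8H18.

C8H18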